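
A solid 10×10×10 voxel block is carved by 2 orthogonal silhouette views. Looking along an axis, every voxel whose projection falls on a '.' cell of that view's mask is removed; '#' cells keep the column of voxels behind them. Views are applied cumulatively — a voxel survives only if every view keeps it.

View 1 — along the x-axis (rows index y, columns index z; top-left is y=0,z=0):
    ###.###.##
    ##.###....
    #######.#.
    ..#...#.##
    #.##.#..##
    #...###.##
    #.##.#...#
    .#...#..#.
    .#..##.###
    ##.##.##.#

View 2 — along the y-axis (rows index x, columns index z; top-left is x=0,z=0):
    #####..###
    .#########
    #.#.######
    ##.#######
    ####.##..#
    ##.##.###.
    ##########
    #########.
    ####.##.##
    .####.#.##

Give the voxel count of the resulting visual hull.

full grid |V| = 1000
[1] x-view keeps 58 columns → grid now 580
[2] y-view keeps 82 columns → grid now 477

|visual hull| = 477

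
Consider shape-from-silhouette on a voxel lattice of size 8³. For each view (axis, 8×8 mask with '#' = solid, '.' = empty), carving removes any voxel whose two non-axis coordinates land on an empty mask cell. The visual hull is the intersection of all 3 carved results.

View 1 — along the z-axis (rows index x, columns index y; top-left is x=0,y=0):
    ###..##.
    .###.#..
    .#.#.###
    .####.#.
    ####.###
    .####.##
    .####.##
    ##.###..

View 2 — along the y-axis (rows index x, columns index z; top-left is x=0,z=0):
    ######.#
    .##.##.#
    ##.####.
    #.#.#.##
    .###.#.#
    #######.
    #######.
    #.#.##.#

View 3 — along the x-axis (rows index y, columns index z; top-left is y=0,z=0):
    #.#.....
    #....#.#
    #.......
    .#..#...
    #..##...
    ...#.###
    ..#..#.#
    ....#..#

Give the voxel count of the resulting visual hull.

start: 8×8×8 = 512 voxels
step 1: project along z, AND mask (43/64) → |grid| = 344
step 2: project along y, AND mask (47/64) → |grid| = 254
step 3: project along x, AND mask (20/64) → |grid| = 78

voxel count = 78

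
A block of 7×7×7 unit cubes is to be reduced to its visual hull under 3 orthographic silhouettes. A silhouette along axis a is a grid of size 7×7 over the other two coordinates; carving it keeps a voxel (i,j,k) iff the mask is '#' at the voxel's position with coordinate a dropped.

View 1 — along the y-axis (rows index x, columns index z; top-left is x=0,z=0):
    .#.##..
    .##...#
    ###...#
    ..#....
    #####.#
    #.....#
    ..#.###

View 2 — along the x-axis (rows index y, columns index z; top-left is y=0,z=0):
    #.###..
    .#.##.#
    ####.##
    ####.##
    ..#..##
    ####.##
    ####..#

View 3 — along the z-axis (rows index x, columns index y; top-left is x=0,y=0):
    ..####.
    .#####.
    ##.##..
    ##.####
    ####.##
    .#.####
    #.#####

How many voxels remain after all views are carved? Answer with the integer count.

voxel count = 86

before carving: 343 voxels (7×7×7)
after view 1 [y-axis, 23 of 49 cells solid] → remaining = 161
after view 2 [x-axis, 34 of 49 cells solid] → remaining = 117
after view 3 [z-axis, 36 of 49 cells solid] → remaining = 86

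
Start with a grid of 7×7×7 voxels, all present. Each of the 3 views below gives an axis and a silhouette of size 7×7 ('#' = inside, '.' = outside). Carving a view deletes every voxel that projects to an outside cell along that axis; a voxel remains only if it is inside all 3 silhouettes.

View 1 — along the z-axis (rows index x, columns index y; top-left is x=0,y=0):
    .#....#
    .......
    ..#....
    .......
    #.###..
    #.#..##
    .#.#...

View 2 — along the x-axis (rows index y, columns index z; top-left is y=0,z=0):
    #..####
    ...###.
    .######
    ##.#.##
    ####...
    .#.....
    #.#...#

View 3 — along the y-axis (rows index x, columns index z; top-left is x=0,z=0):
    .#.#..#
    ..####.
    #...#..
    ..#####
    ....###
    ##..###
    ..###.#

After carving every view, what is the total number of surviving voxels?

before carving: 343 voxels (7×7×7)
V1 z: intersect with XY mask (13 set) -- 91 left
V2 x: intersect with YZ mask (27 set) -- 55 left
V3 y: intersect with XZ mask (26 set) -- 26 left

26 voxels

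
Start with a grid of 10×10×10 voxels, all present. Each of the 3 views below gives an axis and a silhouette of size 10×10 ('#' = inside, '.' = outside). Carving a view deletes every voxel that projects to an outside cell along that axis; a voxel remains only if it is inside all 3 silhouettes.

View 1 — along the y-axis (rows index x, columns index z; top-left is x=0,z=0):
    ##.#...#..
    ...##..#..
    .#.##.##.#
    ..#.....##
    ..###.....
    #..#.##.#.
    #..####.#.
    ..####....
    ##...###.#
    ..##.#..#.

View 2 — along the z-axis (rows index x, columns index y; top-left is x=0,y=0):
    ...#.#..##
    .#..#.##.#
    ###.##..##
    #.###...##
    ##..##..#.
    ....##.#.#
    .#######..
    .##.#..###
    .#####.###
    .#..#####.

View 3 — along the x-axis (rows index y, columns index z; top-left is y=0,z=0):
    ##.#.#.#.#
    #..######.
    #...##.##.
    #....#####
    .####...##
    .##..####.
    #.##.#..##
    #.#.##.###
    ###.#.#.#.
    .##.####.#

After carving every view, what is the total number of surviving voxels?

full grid |V| = 1000
V1 y: intersect with XZ mask (44 set) -- 440 left
V2 z: intersect with XY mask (58 set) -- 264 left
V3 x: intersect with YZ mask (62 set) -- 165 left

165 voxels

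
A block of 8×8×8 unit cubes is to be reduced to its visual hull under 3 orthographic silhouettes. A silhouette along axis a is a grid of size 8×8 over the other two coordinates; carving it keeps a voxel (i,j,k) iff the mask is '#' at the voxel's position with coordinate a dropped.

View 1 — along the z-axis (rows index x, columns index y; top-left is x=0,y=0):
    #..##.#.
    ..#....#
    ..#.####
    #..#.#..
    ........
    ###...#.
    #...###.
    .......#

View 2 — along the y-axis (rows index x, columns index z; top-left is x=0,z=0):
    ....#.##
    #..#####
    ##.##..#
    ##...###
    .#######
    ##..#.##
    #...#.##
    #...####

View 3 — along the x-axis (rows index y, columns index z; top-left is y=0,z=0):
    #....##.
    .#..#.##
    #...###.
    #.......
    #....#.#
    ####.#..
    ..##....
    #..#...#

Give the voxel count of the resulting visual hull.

full grid |V| = 512
  1. axis=2 (XY plane), |mask|=23  ⇒  voxels=184
  2. axis=1 (XZ plane), |mask|=40  ⇒  voxels=105
  3. axis=0 (YZ plane), |mask|=25  ⇒  voxels=43

remaining voxels: 43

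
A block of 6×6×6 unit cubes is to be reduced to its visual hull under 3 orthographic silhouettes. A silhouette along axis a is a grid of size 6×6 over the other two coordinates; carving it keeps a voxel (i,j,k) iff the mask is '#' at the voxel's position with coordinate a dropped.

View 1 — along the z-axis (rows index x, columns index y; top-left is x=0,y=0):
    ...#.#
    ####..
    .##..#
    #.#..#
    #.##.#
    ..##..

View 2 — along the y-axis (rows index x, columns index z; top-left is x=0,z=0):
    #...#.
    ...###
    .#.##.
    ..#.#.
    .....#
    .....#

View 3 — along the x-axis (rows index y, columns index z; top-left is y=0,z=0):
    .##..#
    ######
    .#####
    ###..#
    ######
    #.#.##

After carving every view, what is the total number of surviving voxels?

29 voxels

start: 6×6×6 = 216 voxels
  1. axis=2 (XY plane), |mask|=18  ⇒  voxels=108
  2. axis=1 (XZ plane), |mask|=12  ⇒  voxels=37
  3. axis=0 (YZ plane), |mask|=28  ⇒  voxels=29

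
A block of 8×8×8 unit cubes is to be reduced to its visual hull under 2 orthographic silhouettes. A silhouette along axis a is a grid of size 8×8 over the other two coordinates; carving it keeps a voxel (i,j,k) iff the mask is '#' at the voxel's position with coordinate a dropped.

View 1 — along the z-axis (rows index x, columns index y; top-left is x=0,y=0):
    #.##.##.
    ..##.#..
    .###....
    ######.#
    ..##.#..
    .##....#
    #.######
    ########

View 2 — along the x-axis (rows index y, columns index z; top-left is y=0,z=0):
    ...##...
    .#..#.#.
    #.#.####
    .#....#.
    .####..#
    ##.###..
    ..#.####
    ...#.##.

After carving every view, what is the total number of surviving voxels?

|visual hull| = 154

full grid |V| = 512
  1. axis=2 (XY plane), |mask|=39  ⇒  voxels=312
  2. axis=0 (YZ plane), |mask|=31  ⇒  voxels=154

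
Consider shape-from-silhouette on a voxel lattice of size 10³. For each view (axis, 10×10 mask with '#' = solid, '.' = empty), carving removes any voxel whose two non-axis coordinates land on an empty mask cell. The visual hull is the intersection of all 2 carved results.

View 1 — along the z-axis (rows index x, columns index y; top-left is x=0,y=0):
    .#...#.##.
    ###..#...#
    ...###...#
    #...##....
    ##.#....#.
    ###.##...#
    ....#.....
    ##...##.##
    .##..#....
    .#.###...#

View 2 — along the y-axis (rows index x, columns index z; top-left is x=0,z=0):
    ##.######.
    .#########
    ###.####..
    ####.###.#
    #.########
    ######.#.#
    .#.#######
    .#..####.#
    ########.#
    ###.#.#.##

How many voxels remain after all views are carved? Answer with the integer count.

before carving: 1000 voxels (10×10×10)
after view 1 [z-axis, 41 of 100 cells solid] → remaining = 410
after view 2 [y-axis, 79 of 100 cells solid] → remaining = 319

remaining voxels: 319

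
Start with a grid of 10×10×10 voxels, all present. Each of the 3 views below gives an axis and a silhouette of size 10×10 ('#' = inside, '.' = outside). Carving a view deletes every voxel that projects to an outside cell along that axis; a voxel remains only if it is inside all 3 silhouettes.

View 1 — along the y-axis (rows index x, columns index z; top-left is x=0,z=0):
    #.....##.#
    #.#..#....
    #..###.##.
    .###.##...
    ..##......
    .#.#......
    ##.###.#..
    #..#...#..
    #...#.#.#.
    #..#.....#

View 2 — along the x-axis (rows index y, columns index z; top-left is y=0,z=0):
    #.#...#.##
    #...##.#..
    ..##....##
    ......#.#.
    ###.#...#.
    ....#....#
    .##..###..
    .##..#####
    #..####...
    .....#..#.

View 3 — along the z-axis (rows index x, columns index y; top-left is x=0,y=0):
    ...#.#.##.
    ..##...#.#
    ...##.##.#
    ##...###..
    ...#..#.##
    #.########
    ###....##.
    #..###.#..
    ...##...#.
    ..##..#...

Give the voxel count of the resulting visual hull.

initial block: 10^3 = 1000
[1] y-view keeps 38 columns → grid now 380
[2] x-view keeps 41 columns → grid now 145
[3] z-view keeps 47 columns → grid now 66

voxel count = 66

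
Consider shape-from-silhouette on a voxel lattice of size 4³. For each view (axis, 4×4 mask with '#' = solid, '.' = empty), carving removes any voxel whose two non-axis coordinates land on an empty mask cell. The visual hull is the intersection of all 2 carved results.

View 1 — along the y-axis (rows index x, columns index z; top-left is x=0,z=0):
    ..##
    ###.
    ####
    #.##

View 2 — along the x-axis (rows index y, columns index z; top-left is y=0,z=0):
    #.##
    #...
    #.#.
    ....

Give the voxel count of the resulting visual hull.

voxel count = 20

full grid |V| = 64
[1] y-view keeps 12 columns → grid now 48
[2] x-view keeps 6 columns → grid now 20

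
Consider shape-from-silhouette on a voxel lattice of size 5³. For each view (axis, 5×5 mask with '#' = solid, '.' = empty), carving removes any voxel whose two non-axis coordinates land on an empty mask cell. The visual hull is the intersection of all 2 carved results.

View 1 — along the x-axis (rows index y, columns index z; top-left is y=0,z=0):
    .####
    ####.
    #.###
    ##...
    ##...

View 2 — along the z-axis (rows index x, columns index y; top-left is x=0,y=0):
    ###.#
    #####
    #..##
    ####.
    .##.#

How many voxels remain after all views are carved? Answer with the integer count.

before carving: 125 voxels (5×5×5)
[1] x-view keeps 16 columns → grid now 80
[2] z-view keeps 19 columns → grid now 62

voxel count = 62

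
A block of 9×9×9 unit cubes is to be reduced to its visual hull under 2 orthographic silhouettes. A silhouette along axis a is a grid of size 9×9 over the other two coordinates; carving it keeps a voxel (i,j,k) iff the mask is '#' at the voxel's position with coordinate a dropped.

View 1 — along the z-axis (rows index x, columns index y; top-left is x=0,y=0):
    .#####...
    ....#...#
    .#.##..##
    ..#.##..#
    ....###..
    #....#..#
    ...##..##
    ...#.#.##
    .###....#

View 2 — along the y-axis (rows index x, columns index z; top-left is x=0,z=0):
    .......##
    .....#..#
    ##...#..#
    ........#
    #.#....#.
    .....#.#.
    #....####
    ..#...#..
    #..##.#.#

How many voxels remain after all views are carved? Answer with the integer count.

start: 9×9×9 = 729 voxels
carve view 1 (along z, XY-mask fill 34/81): 306 voxels remain
carve view 2 (along y, XZ-mask fill 26/81): 101 voxels remain

remaining voxels: 101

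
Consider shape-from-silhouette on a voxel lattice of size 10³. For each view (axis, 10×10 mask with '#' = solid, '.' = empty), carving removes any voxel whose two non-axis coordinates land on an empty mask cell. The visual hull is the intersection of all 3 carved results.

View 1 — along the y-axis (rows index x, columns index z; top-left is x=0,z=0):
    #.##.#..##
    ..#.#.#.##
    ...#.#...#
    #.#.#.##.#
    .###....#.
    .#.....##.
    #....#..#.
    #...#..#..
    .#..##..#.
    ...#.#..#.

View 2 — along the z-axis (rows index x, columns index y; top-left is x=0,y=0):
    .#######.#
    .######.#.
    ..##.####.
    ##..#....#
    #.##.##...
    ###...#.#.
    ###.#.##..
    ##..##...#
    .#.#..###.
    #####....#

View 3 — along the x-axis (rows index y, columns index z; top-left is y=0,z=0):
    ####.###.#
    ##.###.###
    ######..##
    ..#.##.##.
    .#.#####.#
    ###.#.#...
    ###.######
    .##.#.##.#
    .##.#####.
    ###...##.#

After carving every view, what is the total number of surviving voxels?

full grid |V| = 1000
V1 y: intersect with XZ mask (40 set) -- 400 left
V2 z: intersect with XY mask (57 set) -- 231 left
V3 x: intersect with YZ mask (69 set) -- 159 left

|visual hull| = 159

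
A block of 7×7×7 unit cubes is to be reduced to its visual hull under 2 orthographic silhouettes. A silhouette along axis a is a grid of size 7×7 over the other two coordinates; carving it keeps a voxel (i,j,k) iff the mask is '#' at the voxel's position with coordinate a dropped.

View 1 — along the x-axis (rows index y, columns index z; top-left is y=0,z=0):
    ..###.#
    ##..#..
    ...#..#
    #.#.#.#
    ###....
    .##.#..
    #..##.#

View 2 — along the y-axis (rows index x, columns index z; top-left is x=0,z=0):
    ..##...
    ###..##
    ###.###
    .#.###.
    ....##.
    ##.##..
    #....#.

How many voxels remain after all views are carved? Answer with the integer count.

77 voxels

full grid |V| = 343
[1] x-view keeps 23 columns → grid now 161
[2] y-view keeps 25 columns → grid now 77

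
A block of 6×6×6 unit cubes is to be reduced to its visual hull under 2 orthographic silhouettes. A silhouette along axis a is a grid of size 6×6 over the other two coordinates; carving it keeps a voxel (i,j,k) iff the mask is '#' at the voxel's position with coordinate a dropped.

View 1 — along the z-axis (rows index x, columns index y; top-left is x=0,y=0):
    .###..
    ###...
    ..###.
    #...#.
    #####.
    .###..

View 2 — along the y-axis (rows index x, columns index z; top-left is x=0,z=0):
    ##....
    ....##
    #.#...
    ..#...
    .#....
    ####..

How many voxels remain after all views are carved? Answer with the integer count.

full grid |V| = 216
step 1: project along z, AND mask (19/36) → |grid| = 114
step 2: project along y, AND mask (12/36) → |grid| = 37

remaining voxels: 37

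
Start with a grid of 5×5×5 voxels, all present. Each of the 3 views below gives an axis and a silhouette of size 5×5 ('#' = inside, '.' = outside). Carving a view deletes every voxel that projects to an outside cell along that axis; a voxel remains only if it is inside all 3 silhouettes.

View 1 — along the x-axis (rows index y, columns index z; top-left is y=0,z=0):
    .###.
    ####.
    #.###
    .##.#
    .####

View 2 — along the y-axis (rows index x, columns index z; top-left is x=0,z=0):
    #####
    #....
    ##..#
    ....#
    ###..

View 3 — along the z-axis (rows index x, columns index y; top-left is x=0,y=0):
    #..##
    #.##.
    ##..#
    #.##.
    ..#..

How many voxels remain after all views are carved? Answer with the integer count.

|visual hull| = 20

start: 5×5×5 = 125 voxels
step 1: project along x, AND mask (18/25) → |grid| = 90
step 2: project along y, AND mask (13/25) → |grid| = 43
step 3: project along z, AND mask (13/25) → |grid| = 20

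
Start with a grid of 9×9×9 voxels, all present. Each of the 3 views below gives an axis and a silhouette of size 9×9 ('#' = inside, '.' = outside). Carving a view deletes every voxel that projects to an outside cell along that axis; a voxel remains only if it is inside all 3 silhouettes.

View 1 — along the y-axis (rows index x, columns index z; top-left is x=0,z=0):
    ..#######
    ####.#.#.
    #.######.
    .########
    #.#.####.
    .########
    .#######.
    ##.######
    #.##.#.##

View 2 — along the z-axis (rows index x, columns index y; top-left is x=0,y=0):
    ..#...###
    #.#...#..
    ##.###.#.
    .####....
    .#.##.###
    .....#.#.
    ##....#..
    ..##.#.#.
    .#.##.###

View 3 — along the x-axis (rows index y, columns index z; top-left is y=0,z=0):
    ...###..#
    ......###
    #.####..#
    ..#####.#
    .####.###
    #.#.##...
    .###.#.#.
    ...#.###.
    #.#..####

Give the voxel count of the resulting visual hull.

full grid |V| = 729
V1 y: intersect with XZ mask (63 set) -- 567 left
V2 z: intersect with XY mask (38 set) -- 261 left
V3 x: intersect with YZ mask (45 set) -- 150 left

|visual hull| = 150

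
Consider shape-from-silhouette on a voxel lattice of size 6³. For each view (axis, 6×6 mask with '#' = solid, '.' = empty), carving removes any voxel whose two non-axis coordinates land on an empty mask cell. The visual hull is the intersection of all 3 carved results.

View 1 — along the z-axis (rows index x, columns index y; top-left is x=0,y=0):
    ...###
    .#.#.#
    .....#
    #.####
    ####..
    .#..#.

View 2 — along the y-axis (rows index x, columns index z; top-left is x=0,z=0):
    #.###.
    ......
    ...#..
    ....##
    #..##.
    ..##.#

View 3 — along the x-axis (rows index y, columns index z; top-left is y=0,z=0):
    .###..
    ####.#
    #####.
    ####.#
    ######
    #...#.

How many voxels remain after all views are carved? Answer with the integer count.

|visual hull| = 28

start: 6×6×6 = 216 voxels
  1. axis=2 (XY plane), |mask|=18  ⇒  voxels=108
  2. axis=1 (XZ plane), |mask|=13  ⇒  voxels=41
  3. axis=0 (YZ plane), |mask|=26  ⇒  voxels=28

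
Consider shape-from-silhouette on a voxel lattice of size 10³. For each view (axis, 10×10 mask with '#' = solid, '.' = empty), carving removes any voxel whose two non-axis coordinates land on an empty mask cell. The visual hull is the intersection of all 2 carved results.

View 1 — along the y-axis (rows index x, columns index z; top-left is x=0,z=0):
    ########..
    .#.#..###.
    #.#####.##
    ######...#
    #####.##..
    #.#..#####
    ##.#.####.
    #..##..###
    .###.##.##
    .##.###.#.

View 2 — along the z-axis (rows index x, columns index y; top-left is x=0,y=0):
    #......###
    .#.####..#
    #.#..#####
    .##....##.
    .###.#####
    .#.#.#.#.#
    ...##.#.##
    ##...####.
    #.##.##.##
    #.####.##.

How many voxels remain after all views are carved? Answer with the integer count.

start: 10×10×10 = 1000 voxels
step 1: project along y, AND mask (68/100) → |grid| = 680
step 2: project along z, AND mask (59/100) → |grid| = 399

399 voxels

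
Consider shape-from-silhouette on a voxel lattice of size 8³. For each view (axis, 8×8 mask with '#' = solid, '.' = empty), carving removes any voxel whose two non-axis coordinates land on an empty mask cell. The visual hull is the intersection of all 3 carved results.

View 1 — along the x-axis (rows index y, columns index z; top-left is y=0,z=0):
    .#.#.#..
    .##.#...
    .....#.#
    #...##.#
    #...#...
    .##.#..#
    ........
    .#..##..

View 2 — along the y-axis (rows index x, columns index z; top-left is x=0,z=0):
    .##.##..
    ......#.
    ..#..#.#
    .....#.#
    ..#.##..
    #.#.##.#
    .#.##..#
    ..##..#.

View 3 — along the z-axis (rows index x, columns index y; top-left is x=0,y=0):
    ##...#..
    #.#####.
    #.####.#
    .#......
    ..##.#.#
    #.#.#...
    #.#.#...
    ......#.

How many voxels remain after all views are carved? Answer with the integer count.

|visual hull| = 32

initial block: 8^3 = 512
  1. axis=0 (YZ plane), |mask|=21  ⇒  voxels=168
  2. axis=1 (XZ plane), |mask|=25  ⇒  voxels=74
  3. axis=2 (XY plane), |mask|=27  ⇒  voxels=32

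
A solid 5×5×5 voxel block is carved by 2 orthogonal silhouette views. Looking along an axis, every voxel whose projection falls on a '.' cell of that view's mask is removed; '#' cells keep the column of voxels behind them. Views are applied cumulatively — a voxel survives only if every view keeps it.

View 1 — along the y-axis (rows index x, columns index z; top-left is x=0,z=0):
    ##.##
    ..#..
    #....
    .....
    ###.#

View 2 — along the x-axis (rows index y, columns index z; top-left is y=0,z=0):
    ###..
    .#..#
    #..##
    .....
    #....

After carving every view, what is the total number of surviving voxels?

voxel count = 20

start: 5×5×5 = 125 voxels
V1 y: intersect with XZ mask (10 set) -- 50 left
V2 x: intersect with YZ mask (9 set) -- 20 left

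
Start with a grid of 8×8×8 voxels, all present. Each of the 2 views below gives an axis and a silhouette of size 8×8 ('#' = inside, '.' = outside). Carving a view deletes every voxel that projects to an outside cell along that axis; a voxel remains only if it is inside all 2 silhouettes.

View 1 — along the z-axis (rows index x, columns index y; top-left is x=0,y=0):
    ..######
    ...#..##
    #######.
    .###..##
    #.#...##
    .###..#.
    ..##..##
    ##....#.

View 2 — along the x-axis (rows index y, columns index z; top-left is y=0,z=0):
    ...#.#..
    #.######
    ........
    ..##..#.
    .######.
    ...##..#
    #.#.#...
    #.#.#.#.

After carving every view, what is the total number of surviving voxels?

start: 8×8×8 = 512 voxels
step 1: project along z, AND mask (36/64) → |grid| = 288
step 2: project along x, AND mask (28/64) → |grid| = 114

|visual hull| = 114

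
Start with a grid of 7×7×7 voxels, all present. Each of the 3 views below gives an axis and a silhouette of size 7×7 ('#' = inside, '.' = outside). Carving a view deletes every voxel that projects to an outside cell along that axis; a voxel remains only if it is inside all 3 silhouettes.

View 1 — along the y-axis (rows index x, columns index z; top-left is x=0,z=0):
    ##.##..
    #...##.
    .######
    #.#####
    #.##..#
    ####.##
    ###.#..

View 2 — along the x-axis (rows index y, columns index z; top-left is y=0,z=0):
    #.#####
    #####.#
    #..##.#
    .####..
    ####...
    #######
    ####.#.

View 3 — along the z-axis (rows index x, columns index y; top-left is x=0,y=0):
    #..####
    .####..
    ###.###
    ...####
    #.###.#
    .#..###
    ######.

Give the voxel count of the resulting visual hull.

voxel count = 118

initial block: 7^3 = 343
V1 y: intersect with XZ mask (33 set) -- 231 left
V2 x: intersect with YZ mask (36 set) -- 174 left
V3 z: intersect with XY mask (34 set) -- 118 left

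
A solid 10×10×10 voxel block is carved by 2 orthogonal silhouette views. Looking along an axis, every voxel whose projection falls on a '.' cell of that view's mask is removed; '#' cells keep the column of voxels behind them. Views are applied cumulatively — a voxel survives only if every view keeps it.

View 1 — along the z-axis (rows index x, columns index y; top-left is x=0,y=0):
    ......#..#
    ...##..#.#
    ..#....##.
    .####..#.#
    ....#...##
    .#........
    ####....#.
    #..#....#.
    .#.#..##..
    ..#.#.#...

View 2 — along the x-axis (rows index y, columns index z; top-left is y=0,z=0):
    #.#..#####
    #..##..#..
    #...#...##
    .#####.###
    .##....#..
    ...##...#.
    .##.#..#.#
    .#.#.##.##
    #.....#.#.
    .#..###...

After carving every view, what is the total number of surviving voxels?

remaining voxels: 165

before carving: 1000 voxels (10×10×10)
[1] z-view keeps 34 columns → grid now 340
[2] x-view keeps 47 columns → grid now 165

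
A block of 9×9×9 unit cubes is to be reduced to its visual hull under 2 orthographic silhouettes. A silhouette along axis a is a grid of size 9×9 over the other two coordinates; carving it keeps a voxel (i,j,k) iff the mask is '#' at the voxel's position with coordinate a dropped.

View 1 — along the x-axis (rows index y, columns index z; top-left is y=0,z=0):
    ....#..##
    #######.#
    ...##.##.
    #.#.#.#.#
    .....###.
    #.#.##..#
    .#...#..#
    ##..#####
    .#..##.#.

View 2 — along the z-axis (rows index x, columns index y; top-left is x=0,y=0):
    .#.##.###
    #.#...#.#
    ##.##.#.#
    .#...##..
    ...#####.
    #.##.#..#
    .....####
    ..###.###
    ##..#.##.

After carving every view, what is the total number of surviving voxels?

before carving: 729 voxels (9×9×9)
V1 x: intersect with YZ mask (42 set) -- 378 left
V2 z: intersect with XY mask (44 set) -- 199 left

|visual hull| = 199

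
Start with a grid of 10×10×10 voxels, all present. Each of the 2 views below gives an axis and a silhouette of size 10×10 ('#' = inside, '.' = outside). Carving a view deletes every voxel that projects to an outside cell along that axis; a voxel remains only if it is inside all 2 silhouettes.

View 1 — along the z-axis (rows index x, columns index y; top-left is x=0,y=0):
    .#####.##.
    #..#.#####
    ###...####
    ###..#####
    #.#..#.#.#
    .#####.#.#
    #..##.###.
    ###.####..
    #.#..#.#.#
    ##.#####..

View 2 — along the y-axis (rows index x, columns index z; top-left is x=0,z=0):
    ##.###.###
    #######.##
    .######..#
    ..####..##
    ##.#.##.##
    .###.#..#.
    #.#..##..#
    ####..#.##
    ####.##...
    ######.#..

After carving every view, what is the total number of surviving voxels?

before carving: 1000 voxels (10×10×10)
step 1: project along z, AND mask (66/100) → |grid| = 660
step 2: project along y, AND mask (67/100) → |grid| = 444

444 voxels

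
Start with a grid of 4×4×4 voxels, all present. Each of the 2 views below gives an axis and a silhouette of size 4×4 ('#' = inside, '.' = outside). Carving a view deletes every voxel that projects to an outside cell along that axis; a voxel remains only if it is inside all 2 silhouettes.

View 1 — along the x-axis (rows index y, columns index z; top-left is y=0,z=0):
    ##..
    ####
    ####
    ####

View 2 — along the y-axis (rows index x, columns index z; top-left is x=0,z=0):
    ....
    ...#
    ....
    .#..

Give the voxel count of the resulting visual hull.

full grid |V| = 64
  1. axis=0 (YZ plane), |mask|=14  ⇒  voxels=56
  2. axis=1 (XZ plane), |mask|=2  ⇒  voxels=7

|visual hull| = 7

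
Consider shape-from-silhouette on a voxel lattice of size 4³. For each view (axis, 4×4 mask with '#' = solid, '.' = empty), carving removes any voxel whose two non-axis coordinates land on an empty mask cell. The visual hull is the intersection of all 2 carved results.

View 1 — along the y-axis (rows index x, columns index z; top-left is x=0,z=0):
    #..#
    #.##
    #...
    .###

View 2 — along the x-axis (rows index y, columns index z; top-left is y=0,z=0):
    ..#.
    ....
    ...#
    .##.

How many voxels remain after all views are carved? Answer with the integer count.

remaining voxels: 8

start: 4×4×4 = 64 voxels
V1 y: intersect with XZ mask (9 set) -- 36 left
V2 x: intersect with YZ mask (4 set) -- 8 left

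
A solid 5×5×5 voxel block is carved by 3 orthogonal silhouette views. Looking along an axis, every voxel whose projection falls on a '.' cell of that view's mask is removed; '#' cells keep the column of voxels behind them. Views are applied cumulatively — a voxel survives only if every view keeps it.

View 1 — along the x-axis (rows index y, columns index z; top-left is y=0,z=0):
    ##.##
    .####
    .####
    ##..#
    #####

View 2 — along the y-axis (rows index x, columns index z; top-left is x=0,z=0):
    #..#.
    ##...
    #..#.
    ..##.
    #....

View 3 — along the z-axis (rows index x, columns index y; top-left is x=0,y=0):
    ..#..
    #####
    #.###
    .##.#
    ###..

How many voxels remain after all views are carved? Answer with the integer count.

voxel count = 22

initial block: 5^3 = 125
[1] x-view keeps 20 columns → grid now 100
[2] y-view keeps 9 columns → grid now 32
[3] z-view keeps 16 columns → grid now 22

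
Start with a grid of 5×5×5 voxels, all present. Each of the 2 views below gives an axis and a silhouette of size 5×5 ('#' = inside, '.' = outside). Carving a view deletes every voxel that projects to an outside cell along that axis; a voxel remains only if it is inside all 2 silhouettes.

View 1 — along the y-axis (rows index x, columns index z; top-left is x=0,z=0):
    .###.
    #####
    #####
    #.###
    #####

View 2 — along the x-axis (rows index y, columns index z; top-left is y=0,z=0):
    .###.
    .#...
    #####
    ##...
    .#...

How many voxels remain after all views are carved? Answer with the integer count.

|visual hull| = 52

start: 5×5×5 = 125 voxels
step 1: project along y, AND mask (22/25) → |grid| = 110
step 2: project along x, AND mask (12/25) → |grid| = 52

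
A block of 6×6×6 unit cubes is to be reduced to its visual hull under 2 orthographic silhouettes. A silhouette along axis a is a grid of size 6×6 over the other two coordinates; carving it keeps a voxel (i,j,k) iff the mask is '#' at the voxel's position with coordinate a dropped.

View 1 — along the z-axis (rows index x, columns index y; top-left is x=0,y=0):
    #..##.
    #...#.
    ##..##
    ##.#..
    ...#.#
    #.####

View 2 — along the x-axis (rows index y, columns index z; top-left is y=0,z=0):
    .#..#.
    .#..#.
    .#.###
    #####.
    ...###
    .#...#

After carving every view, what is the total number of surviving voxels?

remaining voxels: 56

before carving: 216 voxels (6×6×6)
after view 1 [z-axis, 19 of 36 cells solid] → remaining = 114
after view 2 [x-axis, 18 of 36 cells solid] → remaining = 56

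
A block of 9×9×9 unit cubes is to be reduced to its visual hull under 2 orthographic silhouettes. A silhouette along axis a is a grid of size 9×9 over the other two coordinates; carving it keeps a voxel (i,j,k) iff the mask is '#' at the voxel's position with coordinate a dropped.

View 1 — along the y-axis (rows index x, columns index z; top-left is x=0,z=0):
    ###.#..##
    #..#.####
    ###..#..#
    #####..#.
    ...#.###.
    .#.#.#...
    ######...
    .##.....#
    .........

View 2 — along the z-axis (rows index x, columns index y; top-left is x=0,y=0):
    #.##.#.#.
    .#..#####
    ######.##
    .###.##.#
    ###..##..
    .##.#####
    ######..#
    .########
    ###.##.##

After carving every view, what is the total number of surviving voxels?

full grid |V| = 729
after view 1 [y-axis, 39 of 81 cells solid] → remaining = 351
after view 2 [z-axis, 59 of 81 cells solid] → remaining = 249

remaining voxels: 249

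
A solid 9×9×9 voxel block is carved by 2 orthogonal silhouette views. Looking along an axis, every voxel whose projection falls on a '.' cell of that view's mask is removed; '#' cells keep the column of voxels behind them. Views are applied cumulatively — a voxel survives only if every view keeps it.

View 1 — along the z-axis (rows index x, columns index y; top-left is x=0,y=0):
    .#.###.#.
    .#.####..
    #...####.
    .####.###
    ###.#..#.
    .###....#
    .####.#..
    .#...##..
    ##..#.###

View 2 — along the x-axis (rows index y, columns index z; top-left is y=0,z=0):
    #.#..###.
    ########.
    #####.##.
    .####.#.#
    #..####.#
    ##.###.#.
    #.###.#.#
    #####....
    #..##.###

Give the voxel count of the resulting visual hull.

full grid |V| = 729
V1 z: intersect with XY mask (45 set) -- 405 left
V2 x: intersect with YZ mask (55 set) -- 282 left

|visual hull| = 282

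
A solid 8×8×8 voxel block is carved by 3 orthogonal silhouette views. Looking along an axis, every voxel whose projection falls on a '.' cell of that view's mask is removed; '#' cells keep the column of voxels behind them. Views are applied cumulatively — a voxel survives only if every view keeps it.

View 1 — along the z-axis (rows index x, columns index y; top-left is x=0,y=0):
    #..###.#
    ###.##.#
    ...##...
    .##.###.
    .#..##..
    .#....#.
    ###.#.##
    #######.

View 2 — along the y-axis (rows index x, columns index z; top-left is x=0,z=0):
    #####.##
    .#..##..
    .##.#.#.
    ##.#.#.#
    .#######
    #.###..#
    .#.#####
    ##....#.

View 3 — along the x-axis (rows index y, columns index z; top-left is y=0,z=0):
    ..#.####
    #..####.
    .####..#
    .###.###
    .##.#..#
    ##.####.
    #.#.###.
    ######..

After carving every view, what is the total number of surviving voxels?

110 voxels

before carving: 512 voxels (8×8×8)
after view 1 [z-axis, 36 of 64 cells solid] → remaining = 288
after view 2 [y-axis, 40 of 64 cells solid] → remaining = 174
after view 3 [x-axis, 42 of 64 cells solid] → remaining = 110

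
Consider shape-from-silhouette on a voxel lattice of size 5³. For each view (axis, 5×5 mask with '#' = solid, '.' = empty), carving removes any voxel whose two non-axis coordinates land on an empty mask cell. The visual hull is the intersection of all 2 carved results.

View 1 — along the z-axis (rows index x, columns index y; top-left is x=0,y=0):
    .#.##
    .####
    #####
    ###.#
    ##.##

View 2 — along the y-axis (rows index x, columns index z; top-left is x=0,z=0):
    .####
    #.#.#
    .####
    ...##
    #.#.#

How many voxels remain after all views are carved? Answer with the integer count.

|visual hull| = 64

before carving: 125 voxels (5×5×5)
step 1: project along z, AND mask (20/25) → |grid| = 100
step 2: project along y, AND mask (16/25) → |grid| = 64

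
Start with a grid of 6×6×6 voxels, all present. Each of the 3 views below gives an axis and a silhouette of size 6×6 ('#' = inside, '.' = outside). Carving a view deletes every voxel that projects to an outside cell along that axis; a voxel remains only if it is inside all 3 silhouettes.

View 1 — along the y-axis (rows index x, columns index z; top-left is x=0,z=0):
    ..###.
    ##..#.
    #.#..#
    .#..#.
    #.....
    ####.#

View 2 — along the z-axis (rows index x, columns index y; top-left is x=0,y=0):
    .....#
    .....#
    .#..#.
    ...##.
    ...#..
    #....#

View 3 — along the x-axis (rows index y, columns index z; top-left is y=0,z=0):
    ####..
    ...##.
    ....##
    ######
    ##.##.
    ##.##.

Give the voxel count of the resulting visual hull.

voxel count = 18

before carving: 216 voxels (6×6×6)
step 1: project along y, AND mask (17/36) → |grid| = 102
step 2: project along z, AND mask (9/36) → |grid| = 27
step 3: project along x, AND mask (22/36) → |grid| = 18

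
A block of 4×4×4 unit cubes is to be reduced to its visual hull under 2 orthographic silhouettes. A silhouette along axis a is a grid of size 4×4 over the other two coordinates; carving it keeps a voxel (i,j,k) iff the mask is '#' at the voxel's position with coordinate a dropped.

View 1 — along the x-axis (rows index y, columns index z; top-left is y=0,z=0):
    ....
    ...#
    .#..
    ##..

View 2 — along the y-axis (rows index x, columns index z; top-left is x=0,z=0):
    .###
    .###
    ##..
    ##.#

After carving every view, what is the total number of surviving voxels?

before carving: 64 voxels (4×4×4)
after view 1 [x-axis, 4 of 16 cells solid] → remaining = 16
after view 2 [y-axis, 11 of 16 cells solid] → remaining = 13

remaining voxels: 13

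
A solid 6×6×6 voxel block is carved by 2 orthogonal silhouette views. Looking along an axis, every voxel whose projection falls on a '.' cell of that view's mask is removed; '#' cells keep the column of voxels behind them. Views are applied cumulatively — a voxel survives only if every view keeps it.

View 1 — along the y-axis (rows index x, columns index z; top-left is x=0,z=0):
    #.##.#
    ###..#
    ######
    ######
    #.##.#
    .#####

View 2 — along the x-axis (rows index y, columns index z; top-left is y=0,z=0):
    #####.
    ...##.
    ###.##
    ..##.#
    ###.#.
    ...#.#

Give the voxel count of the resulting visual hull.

remaining voxels: 101

before carving: 216 voxels (6×6×6)
  1. axis=1 (XZ plane), |mask|=29  ⇒  voxels=174
  2. axis=0 (YZ plane), |mask|=21  ⇒  voxels=101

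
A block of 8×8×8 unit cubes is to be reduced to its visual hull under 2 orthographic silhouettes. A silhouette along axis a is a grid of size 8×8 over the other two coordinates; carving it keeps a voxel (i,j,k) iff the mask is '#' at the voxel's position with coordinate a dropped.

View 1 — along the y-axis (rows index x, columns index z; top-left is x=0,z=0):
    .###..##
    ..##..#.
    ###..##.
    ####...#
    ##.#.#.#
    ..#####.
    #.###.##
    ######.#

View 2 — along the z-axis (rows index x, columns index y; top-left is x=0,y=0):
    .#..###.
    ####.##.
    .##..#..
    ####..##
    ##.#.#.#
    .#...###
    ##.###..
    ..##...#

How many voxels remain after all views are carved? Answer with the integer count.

|visual hull| = 179

initial block: 8^3 = 512
  1. axis=1 (XZ plane), |mask|=41  ⇒  voxels=328
  2. axis=2 (XY plane), |mask|=36  ⇒  voxels=179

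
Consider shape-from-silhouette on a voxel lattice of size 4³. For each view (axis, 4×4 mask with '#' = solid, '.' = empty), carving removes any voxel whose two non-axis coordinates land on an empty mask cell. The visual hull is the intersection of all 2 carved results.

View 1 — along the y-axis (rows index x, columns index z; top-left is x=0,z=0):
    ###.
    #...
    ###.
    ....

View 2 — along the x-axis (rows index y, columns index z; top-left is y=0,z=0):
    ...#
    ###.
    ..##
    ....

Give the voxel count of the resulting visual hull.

|visual hull| = 9

start: 4×4×4 = 64 voxels
[1] y-view keeps 7 columns → grid now 28
[2] x-view keeps 6 columns → grid now 9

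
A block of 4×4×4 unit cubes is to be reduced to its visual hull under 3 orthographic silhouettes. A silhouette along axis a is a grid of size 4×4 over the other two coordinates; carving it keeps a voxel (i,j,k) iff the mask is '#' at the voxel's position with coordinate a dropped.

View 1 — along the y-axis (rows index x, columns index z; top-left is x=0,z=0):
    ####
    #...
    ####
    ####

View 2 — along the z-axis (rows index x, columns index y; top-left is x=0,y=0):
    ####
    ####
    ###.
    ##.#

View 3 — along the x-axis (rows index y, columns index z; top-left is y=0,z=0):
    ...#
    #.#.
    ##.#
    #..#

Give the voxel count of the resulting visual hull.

initial block: 4^3 = 64
step 1: project along y, AND mask (13/16) → |grid| = 52
step 2: project along z, AND mask (14/16) → |grid| = 44
step 3: project along x, AND mask (8/16) → |grid| = 22

|visual hull| = 22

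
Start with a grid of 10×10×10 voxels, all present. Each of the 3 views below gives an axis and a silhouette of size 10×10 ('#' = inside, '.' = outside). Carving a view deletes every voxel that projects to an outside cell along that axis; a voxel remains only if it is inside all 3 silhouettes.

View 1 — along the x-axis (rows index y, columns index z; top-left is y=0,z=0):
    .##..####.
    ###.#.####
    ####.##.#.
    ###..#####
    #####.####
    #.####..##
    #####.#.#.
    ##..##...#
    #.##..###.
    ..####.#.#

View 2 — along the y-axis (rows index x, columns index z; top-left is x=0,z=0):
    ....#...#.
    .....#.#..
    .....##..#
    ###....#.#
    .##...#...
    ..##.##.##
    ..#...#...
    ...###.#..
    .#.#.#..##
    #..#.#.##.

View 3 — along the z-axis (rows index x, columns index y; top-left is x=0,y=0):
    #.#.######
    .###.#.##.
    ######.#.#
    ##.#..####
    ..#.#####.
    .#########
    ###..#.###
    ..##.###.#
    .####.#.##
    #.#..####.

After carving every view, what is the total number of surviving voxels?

full grid |V| = 1000
carve view 1 (along x, YZ-mask fill 69/100): 690 voxels remain
carve view 2 (along y, XZ-mask fill 37/100): 253 voxels remain
carve view 3 (along z, XY-mask fill 70/100): 179 voxels remain

|visual hull| = 179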